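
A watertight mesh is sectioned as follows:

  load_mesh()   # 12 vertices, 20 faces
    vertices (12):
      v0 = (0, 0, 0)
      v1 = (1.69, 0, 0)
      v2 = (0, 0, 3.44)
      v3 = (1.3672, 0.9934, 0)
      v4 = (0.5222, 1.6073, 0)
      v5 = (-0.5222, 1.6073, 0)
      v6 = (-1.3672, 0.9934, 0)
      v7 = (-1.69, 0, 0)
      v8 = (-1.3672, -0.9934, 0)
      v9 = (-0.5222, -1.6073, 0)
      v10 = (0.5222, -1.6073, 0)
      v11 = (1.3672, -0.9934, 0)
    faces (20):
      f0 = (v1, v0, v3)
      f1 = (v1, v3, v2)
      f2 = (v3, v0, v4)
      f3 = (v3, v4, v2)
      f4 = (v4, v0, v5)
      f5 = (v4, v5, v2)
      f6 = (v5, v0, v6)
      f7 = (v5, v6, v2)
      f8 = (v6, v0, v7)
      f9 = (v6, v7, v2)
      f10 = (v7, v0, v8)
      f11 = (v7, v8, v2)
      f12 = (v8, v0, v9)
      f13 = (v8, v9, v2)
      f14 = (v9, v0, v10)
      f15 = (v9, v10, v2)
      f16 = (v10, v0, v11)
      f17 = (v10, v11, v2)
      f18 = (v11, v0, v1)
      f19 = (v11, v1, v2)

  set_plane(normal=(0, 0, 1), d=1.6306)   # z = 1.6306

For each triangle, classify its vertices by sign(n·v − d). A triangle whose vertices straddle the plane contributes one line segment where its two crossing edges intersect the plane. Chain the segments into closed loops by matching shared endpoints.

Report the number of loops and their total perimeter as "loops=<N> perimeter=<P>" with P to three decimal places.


Straddling triangles (10 of 20):
  (v1,v3,v2) [--+] → (0.719131, 0.522517, 1.6306)–(0.88892, 0, 1.6306)  len=0.5494
  (v3,v4,v2) [--+] → (0.274671, 0.845421, 1.6306)–(0.719131, 0.522517, 1.6306)  len=0.5494
  (v4,v5,v2) [--+] → (-0.274671, 0.845421, 1.6306)–(0.274671, 0.845421, 1.6306)  len=0.5493
  (v5,v6,v2) [--+] → (-0.719131, 0.522517, 1.6306)–(-0.274671, 0.845421, 1.6306)  len=0.5494
  (v6,v7,v2) [--+] → (-0.88892, 0, 1.6306)–(-0.719131, 0.522517, 1.6306)  len=0.5494
  (v7,v8,v2) [--+] → (-0.719131, -0.522517, 1.6306)–(-0.88892, 0, 1.6306)  len=0.5494
  (v8,v9,v2) [--+] → (-0.274671, -0.845421, 1.6306)–(-0.719131, -0.522517, 1.6306)  len=0.5494
  (v9,v10,v2) [--+] → (0.274671, -0.845421, 1.6306)–(-0.274671, -0.845421, 1.6306)  len=0.5493
  (v10,v11,v2) [--+] → (0.719131, -0.522517, 1.6306)–(0.274671, -0.845421, 1.6306)  len=0.5494
  (v11,v1,v2) [--+] → (0.88892, 0, 1.6306)–(0.719131, -0.522517, 1.6306)  len=0.5494

Chained into 1 loop(s):
  loop 1: 10 segments, perimeter = 5.4938
Total perimeter = 5.494

loops=1 perimeter=5.494


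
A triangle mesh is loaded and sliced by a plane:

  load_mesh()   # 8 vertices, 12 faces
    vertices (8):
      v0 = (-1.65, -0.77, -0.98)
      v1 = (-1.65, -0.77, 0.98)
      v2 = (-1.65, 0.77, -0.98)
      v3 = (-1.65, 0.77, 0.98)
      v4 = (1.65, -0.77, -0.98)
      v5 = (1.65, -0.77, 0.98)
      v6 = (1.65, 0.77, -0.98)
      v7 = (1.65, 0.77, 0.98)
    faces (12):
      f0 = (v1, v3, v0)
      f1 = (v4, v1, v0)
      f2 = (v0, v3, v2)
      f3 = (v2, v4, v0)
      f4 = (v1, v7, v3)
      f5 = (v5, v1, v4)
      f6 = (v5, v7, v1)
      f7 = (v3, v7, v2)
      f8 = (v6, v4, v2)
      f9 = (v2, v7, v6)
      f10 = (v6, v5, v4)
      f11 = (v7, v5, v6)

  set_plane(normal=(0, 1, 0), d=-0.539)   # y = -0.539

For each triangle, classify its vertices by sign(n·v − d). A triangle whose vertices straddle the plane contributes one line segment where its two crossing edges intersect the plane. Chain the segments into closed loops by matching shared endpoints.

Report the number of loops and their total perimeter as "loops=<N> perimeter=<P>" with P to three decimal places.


loops=1 perimeter=10.520

Straddling triangles (8 of 12):
  (v1,v3,v0) [-+-] → (-1.65, -0.539, 0.98)–(-1.65, -0.539, -0.686)  len=1.6660
  (v0,v3,v2) [-++] → (-1.65, -0.539, -0.686)–(-1.65, -0.539, -0.98)  len=0.2940
  (v2,v4,v0) [+--] → (1.155, -0.539, -0.98)–(-1.65, -0.539, -0.98)  len=2.8050
  (v1,v7,v3) [-++] → (-1.155, -0.539, 0.98)–(-1.65, -0.539, 0.98)  len=0.4950
  (v5,v7,v1) [-+-] → (1.65, -0.539, 0.98)–(-1.155, -0.539, 0.98)  len=2.8050
  (v6,v4,v2) [+-+] → (1.65, -0.539, -0.98)–(1.155, -0.539, -0.98)  len=0.4950
  (v6,v5,v4) [+--] → (1.65, -0.539, 0.686)–(1.65, -0.539, -0.98)  len=1.6660
  (v7,v5,v6) [+-+] → (1.65, -0.539, 0.98)–(1.65, -0.539, 0.686)  len=0.2940

Chained into 1 loop(s):
  loop 1: 8 segments, perimeter = 10.5200
Total perimeter = 10.520


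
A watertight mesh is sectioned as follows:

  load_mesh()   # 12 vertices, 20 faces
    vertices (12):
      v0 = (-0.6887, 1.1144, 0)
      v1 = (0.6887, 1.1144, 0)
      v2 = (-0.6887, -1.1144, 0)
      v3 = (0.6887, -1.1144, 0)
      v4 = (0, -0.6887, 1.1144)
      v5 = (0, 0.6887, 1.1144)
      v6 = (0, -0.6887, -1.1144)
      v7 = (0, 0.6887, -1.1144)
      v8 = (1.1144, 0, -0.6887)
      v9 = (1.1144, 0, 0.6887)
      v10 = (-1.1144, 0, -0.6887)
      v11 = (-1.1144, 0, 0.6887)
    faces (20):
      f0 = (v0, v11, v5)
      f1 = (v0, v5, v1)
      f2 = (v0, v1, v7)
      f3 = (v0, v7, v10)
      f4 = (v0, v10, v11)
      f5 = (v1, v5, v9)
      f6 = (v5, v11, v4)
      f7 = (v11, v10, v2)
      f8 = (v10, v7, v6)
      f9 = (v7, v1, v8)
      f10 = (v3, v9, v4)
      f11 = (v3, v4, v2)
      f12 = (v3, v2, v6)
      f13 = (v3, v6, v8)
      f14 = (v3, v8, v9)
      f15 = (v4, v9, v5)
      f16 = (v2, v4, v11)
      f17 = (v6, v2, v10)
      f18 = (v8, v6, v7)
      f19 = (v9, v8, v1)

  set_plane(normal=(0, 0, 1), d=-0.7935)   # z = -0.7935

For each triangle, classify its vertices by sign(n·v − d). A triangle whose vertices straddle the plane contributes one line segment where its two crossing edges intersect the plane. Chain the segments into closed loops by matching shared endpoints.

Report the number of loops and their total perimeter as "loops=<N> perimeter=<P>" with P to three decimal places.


loops=1 perimeter=5.102

Straddling triangles (8 of 20):
  (v0,v1,v7) [++-] → (0.198316, 0.811284, -0.7935)–(-0.198316, 0.811284, -0.7935)  len=0.3966
  (v0,v7,v10) [+-+] → (-0.198316, 0.811284, -0.7935)–(-0.840054, 0.169546, -0.7935)  len=0.9076
  (v10,v7,v6) [+--] → (-0.840054, 0.169546, -0.7935)–(-0.840054, -0.169546, -0.7935)  len=0.3391
  (v7,v1,v8) [-++] → (0.198316, 0.811284, -0.7935)–(0.840054, 0.169546, -0.7935)  len=0.9076
  (v3,v2,v6) [++-] → (-0.198316, -0.811284, -0.7935)–(0.198316, -0.811284, -0.7935)  len=0.3966
  (v3,v6,v8) [+-+] → (0.198316, -0.811284, -0.7935)–(0.840054, -0.169546, -0.7935)  len=0.9076
  (v6,v2,v10) [-++] → (-0.198316, -0.811284, -0.7935)–(-0.840054, -0.169546, -0.7935)  len=0.9076
  (v8,v6,v7) [+--] → (0.840054, -0.169546, -0.7935)–(0.840054, 0.169546, -0.7935)  len=0.3391

Chained into 1 loop(s):
  loop 1: 8 segments, perimeter = 5.1017
Total perimeter = 5.102


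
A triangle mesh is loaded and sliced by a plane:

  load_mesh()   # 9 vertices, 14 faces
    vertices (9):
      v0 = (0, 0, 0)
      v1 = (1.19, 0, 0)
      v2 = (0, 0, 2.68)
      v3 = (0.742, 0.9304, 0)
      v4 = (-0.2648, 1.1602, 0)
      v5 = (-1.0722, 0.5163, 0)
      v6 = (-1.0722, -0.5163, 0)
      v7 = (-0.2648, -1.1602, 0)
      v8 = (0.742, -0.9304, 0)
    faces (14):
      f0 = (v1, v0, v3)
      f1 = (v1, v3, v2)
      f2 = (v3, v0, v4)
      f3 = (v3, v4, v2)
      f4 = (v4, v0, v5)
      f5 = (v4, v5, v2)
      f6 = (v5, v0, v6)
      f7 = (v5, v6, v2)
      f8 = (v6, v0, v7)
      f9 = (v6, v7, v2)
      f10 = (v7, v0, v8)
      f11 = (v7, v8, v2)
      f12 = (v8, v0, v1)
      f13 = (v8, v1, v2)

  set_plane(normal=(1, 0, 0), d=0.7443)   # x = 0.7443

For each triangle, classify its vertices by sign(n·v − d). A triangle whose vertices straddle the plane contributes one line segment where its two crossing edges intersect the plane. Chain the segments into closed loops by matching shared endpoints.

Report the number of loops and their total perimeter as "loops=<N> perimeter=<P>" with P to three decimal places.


loops=1 perimeter=4.582

Straddling triangles (4 of 14):
  (v1,v0,v3) [+--] → (0.7443, 0, 0)–(0.7443, 0.925623, 0)  len=0.9256
  (v1,v3,v2) [+--] → (0.7443, 0.925623, 0)–(0.7443, 0, 1.00376)  len=1.3654
  (v8,v0,v1) [--+] → (0.7443, 0, 0)–(0.7443, -0.925623, 0)  len=0.9256
  (v8,v1,v2) [-+-] → (0.7443, -0.925623, 0)–(0.7443, 0, 1.00376)  len=1.3654

Chained into 1 loop(s):
  loop 1: 4 segments, perimeter = 4.5820
Total perimeter = 4.582


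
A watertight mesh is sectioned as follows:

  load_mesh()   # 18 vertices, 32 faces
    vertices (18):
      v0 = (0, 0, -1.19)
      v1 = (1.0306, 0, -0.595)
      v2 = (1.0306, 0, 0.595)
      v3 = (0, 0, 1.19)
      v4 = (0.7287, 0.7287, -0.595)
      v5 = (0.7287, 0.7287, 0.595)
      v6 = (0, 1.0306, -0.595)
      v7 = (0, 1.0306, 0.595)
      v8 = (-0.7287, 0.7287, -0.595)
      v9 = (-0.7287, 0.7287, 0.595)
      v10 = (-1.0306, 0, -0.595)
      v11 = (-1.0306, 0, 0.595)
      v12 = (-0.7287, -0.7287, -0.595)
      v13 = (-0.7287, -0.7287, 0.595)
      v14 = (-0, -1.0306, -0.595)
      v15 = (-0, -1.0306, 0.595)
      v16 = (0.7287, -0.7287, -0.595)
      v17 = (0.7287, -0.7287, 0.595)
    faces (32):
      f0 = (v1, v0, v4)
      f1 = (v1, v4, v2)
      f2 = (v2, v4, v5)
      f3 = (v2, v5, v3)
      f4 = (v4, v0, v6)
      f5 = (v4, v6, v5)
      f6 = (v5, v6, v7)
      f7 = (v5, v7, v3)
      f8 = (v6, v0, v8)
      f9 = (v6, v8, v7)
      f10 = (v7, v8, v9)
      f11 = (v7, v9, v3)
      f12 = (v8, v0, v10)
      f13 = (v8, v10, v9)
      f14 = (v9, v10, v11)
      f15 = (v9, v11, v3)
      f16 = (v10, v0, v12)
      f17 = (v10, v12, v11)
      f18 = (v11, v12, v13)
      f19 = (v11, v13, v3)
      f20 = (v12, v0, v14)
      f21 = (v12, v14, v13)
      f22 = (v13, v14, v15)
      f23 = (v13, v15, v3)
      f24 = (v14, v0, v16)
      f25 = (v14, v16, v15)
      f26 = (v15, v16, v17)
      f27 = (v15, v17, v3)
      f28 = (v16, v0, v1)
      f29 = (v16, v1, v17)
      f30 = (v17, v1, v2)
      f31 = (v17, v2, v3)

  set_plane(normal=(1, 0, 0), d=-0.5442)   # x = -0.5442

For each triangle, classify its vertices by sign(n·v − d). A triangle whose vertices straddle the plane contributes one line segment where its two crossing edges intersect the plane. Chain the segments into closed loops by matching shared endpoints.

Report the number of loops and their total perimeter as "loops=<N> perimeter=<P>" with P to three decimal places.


loops=1 perimeter=5.823

Straddling triangles (12 of 32):
  (v6,v0,v8) [++-] → (-0.5442, 0.5442, -0.745648)–(-0.5442, 0.805138, -0.595)  len=0.3013
  (v6,v8,v7) [+-+] → (-0.5442, 0.805138, -0.595)–(-0.5442, 0.805138, -0.293703)  len=0.3013
  (v7,v8,v9) [+--] → (-0.5442, 0.805138, -0.293703)–(-0.5442, 0.805138, 0.595)  len=0.8887
  (v7,v9,v3) [+-+] → (-0.5442, 0.805138, 0.595)–(-0.5442, 0.5442, 0.745648)  len=0.3013
  (v8,v0,v10) [-+-] → (-0.5442, 0.5442, -0.745648)–(-0.5442, 0, -0.875815)  len=0.5596
  (v9,v11,v3) [--+] → (-0.5442, 0, 0.875815)–(-0.5442, 0.5442, 0.745648)  len=0.5596
  (v10,v0,v12) [-+-] → (-0.5442, 0, -0.875815)–(-0.5442, -0.5442, -0.745648)  len=0.5596
  (v11,v13,v3) [--+] → (-0.5442, -0.5442, 0.745648)–(-0.5442, 0, 0.875815)  len=0.5596
  (v12,v0,v14) [-++] → (-0.5442, -0.5442, -0.745648)–(-0.5442, -0.805138, -0.595)  len=0.3013
  (v12,v14,v13) [-+-] → (-0.5442, -0.805138, -0.595)–(-0.5442, -0.805138, 0.293703)  len=0.8887
  (v13,v14,v15) [-++] → (-0.5442, -0.805138, 0.293703)–(-0.5442, -0.805138, 0.595)  len=0.3013
  (v13,v15,v3) [-++] → (-0.5442, -0.805138, 0.595)–(-0.5442, -0.5442, 0.745648)  len=0.3013

Chained into 1 loop(s):
  loop 1: 12 segments, perimeter = 5.8234
Total perimeter = 5.823


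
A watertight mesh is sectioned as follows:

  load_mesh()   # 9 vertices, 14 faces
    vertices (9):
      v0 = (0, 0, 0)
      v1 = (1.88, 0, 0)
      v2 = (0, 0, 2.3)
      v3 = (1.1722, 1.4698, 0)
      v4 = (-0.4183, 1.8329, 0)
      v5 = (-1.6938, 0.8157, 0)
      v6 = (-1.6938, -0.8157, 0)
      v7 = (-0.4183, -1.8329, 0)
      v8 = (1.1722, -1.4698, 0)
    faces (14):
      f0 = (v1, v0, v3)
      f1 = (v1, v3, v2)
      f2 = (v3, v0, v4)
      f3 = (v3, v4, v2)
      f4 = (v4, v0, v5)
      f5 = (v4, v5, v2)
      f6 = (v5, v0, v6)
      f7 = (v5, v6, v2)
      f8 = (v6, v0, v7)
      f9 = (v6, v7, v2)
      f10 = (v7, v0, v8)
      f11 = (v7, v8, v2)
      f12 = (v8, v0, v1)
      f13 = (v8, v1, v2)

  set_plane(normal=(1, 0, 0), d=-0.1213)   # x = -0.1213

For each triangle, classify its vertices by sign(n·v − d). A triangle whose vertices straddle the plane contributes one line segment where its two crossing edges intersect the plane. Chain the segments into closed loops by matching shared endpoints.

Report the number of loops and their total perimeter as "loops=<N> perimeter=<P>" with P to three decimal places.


Straddling triangles (10 of 14):
  (v3,v0,v4) [++-] → (-0.1213, 0.53151, 0)–(-0.1213, 1.7651, 0)  len=1.2336
  (v3,v4,v2) [+-+] → (-0.1213, 1.7651, 0)–(-0.1213, 0.53151, 1.63304)  len=2.0466
  (v4,v0,v5) [-+-] → (-0.1213, 0.53151, 0)–(-0.1213, 0.0584156, 0)  len=0.4731
  (v4,v5,v2) [--+] → (-0.1213, 0.0584156, 2.13529)–(-0.1213, 0.53151, 1.63304)  len=0.6900
  (v5,v0,v6) [-+-] → (-0.1213, 0.0584156, 0)–(-0.1213, -0.0584156, 0)  len=0.1168
  (v5,v6,v2) [--+] → (-0.1213, -0.0584156, 2.13529)–(-0.1213, 0.0584156, 2.13529)  len=0.1168
  (v6,v0,v7) [-+-] → (-0.1213, -0.0584156, 0)–(-0.1213, -0.53151, 0)  len=0.4731
  (v6,v7,v2) [--+] → (-0.1213, -0.53151, 1.63304)–(-0.1213, -0.0584156, 2.13529)  len=0.6900
  (v7,v0,v8) [-++] → (-0.1213, -0.53151, 0)–(-0.1213, -1.7651, 0)  len=1.2336
  (v7,v8,v2) [-++] → (-0.1213, -1.7651, 0)–(-0.1213, -0.53151, 1.63304)  len=2.0466

Chained into 1 loop(s):
  loop 1: 10 segments, perimeter = 9.1202
Total perimeter = 9.120

loops=1 perimeter=9.120


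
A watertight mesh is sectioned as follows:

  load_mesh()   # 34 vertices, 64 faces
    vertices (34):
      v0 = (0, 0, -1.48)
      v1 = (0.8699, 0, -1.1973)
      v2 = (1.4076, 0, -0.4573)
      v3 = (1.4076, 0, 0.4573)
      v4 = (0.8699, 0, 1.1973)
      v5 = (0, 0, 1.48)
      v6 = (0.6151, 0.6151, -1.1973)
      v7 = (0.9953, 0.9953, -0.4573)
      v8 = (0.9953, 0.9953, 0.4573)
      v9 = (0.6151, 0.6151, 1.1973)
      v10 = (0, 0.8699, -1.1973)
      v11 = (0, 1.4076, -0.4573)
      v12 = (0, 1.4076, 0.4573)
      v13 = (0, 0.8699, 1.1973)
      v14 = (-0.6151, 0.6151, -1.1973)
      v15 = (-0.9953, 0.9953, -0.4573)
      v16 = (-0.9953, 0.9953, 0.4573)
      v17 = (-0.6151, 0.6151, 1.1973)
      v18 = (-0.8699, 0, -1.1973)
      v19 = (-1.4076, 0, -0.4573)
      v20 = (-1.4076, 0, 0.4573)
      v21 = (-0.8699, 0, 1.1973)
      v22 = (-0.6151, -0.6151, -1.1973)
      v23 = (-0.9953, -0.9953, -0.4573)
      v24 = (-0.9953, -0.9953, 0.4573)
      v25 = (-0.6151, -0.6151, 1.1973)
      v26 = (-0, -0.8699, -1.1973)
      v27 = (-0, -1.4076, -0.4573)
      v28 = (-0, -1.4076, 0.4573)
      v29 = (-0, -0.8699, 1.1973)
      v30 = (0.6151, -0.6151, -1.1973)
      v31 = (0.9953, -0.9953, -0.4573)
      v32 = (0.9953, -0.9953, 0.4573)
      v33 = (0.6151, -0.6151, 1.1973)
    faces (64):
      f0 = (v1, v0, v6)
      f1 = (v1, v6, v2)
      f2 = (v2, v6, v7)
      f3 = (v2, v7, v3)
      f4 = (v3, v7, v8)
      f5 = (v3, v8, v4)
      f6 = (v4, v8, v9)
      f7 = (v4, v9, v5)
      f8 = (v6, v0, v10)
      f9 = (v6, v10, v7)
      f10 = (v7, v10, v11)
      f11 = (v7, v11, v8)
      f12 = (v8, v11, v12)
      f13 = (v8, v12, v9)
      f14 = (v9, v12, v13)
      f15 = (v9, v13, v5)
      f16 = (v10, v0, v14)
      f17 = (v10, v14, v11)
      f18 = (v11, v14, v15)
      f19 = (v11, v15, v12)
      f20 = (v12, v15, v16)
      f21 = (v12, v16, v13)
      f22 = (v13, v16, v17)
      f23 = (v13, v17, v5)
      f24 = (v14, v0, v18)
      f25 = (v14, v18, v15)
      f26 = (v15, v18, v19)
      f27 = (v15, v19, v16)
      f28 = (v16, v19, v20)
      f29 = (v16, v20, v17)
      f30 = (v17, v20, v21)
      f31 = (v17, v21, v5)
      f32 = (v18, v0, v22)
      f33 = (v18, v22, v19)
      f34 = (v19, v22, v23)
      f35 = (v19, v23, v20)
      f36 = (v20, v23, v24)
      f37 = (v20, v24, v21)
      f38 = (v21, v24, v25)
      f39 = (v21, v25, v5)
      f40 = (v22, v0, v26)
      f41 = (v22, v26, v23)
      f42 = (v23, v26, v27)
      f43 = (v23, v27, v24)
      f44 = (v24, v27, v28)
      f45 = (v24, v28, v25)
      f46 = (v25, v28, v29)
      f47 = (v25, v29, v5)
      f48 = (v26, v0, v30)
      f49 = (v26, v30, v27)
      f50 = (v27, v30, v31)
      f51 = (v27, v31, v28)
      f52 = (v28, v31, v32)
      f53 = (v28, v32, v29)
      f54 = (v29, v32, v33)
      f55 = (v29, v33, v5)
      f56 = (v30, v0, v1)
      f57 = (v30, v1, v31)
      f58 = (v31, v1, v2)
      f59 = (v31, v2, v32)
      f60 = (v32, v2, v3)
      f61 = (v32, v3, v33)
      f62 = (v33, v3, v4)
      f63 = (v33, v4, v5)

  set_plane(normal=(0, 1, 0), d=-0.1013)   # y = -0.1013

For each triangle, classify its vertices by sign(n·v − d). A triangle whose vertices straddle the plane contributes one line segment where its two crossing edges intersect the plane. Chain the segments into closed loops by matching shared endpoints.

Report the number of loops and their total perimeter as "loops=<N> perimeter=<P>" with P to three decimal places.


Straddling triangles (20 of 64):
  (v18,v0,v22) [++-] → (-0.1013, -0.1013, -1.43344)–(-0.827937, -0.1013, -1.1973)  len=0.7640
  (v18,v22,v19) [+-+] → (-0.827937, -0.1013, -1.1973)–(-1.27708, -0.1013, -0.57917)  len=0.7641
  (v19,v22,v23) [+--] → (-1.27708, -0.1013, -0.57917)–(-1.36564, -0.1013, -0.4573)  len=0.1506
  (v19,v23,v20) [+-+] → (-1.36564, -0.1013, -0.4573)–(-1.36564, -0.1013, 0.364214)  len=0.8215
  (v20,v23,v24) [+--] → (-1.36564, -0.1013, 0.364214)–(-1.36564, -0.1013, 0.4573)  len=0.0931
  (v20,v24,v21) [+-+] → (-1.36564, -0.1013, 0.4573)–(-0.882663, -0.1013, 1.12198)  len=0.8216
  (v21,v24,v25) [+--] → (-0.882663, -0.1013, 1.12198)–(-0.827937, -0.1013, 1.1973)  len=0.0931
  (v21,v25,v5) [+-+] → (-0.827937, -0.1013, 1.1973)–(-0.1013, -0.1013, 1.43344)  len=0.7640
  (v22,v0,v26) [-+-] → (-0.1013, -0.1013, -1.43344)–(0, -0.1013, -1.44708)  len=0.1022
  (v25,v29,v5) [--+] → (0, -0.1013, 1.44708)–(-0.1013, -0.1013, 1.43344)  len=0.1022
  (v26,v0,v30) [-+-] → (0, -0.1013, -1.44708)–(0.1013, -0.1013, -1.43344)  len=0.1022
  (v29,v33,v5) [--+] → (0.1013, -0.1013, 1.43344)–(0, -0.1013, 1.44708)  len=0.1022
  (v30,v0,v1) [-++] → (0.1013, -0.1013, -1.43344)–(0.827937, -0.1013, -1.1973)  len=0.7640
  (v30,v1,v31) [-+-] → (0.827937, -0.1013, -1.1973)–(0.882663, -0.1013, -1.12198)  len=0.0931
  (v31,v1,v2) [-++] → (0.882663, -0.1013, -1.12198)–(1.36564, -0.1013, -0.4573)  len=0.8216
  (v31,v2,v32) [-+-] → (1.36564, -0.1013, -0.4573)–(1.36564, -0.1013, -0.364214)  len=0.0931
  (v32,v2,v3) [-++] → (1.36564, -0.1013, -0.364214)–(1.36564, -0.1013, 0.4573)  len=0.8215
  (v32,v3,v33) [-+-] → (1.36564, -0.1013, 0.4573)–(1.27708, -0.1013, 0.57917)  len=0.1506
  (v33,v3,v4) [-++] → (1.27708, -0.1013, 0.57917)–(0.827937, -0.1013, 1.1973)  len=0.7641
  (v33,v4,v5) [-++] → (0.827937, -0.1013, 1.1973)–(0.1013, -0.1013, 1.43344)  len=0.7640

Chained into 1 loop(s):
  loop 1: 20 segments, perimeter = 8.9531
Total perimeter = 8.953

loops=1 perimeter=8.953


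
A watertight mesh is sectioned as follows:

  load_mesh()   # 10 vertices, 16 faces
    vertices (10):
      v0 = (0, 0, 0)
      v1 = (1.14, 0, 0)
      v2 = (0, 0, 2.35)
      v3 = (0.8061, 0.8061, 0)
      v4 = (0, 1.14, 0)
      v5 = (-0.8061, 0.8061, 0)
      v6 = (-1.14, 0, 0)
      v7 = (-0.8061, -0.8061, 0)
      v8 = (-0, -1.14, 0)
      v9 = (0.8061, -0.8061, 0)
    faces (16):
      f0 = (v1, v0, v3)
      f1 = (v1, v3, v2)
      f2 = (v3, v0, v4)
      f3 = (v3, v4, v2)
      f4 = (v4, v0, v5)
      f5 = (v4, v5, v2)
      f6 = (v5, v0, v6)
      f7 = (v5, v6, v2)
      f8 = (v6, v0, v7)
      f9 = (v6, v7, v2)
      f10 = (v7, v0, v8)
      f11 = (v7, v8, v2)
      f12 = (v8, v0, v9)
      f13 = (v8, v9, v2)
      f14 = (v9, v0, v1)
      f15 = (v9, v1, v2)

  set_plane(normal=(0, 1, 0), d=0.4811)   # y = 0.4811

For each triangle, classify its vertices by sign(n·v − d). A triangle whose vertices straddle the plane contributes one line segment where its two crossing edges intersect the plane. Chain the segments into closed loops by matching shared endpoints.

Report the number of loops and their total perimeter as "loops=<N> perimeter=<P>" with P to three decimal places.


loops=1 perimeter=5.253

Straddling triangles (8 of 16):
  (v1,v0,v3) [--+] → (0.4811, 0.4811, 0)–(0.94072, 0.4811, 0)  len=0.4596
  (v1,v3,v2) [-+-] → (0.94072, 0.4811, 0)–(0.4811, 0.4811, 0.947463)  len=1.0531
  (v3,v0,v4) [+-+] → (0.4811, 0.4811, 0)–(0, 0.4811, 0)  len=0.4811
  (v3,v4,v2) [++-] → (0, 0.4811, 1.35826)–(0.4811, 0.4811, 0.947463)  len=0.6326
  (v4,v0,v5) [+-+] → (0, 0.4811, 0)–(-0.4811, 0.4811, 0)  len=0.4811
  (v4,v5,v2) [++-] → (-0.4811, 0.4811, 0.947463)–(0, 0.4811, 1.35826)  len=0.6326
  (v5,v0,v6) [+--] → (-0.4811, 0.4811, 0)–(-0.94072, 0.4811, 0)  len=0.4596
  (v5,v6,v2) [+--] → (-0.94072, 0.4811, 0)–(-0.4811, 0.4811, 0.947463)  len=1.0531

Chained into 1 loop(s):
  loop 1: 8 segments, perimeter = 5.2528
Total perimeter = 5.253


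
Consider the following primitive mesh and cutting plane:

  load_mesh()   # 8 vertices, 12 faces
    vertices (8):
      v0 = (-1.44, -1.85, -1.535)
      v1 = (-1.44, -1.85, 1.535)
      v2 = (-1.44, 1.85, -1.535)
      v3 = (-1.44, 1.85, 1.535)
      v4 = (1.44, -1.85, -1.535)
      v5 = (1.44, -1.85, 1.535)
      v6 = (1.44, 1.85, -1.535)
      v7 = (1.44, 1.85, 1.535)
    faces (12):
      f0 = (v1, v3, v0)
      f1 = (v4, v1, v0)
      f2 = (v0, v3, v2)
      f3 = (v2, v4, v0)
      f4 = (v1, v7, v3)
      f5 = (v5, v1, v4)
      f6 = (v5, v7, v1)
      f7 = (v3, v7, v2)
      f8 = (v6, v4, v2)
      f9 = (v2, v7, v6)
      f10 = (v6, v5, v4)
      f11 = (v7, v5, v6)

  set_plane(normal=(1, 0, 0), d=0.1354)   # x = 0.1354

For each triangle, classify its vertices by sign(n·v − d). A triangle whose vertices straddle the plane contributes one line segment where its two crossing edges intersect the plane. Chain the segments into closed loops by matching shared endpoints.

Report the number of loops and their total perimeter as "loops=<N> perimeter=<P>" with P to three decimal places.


loops=1 perimeter=13.540

Straddling triangles (8 of 12):
  (v4,v1,v0) [+--] → (0.1354, -1.85, -0.144333)–(0.1354, -1.85, -1.535)  len=1.3907
  (v2,v4,v0) [-+-] → (0.1354, -0.173951, -1.535)–(0.1354, -1.85, -1.535)  len=1.6760
  (v1,v7,v3) [-+-] → (0.1354, 0.173951, 1.535)–(0.1354, 1.85, 1.535)  len=1.6760
  (v5,v1,v4) [+-+] → (0.1354, -1.85, 1.535)–(0.1354, -1.85, -0.144333)  len=1.6793
  (v5,v7,v1) [++-] → (0.1354, 0.173951, 1.535)–(0.1354, -1.85, 1.535)  len=2.0240
  (v3,v7,v2) [-+-] → (0.1354, 1.85, 1.535)–(0.1354, 1.85, 0.144333)  len=1.3907
  (v6,v4,v2) [++-] → (0.1354, -0.173951, -1.535)–(0.1354, 1.85, -1.535)  len=2.0240
  (v2,v7,v6) [-++] → (0.1354, 1.85, 0.144333)–(0.1354, 1.85, -1.535)  len=1.6793

Chained into 1 loop(s):
  loop 1: 8 segments, perimeter = 13.5400
Total perimeter = 13.540


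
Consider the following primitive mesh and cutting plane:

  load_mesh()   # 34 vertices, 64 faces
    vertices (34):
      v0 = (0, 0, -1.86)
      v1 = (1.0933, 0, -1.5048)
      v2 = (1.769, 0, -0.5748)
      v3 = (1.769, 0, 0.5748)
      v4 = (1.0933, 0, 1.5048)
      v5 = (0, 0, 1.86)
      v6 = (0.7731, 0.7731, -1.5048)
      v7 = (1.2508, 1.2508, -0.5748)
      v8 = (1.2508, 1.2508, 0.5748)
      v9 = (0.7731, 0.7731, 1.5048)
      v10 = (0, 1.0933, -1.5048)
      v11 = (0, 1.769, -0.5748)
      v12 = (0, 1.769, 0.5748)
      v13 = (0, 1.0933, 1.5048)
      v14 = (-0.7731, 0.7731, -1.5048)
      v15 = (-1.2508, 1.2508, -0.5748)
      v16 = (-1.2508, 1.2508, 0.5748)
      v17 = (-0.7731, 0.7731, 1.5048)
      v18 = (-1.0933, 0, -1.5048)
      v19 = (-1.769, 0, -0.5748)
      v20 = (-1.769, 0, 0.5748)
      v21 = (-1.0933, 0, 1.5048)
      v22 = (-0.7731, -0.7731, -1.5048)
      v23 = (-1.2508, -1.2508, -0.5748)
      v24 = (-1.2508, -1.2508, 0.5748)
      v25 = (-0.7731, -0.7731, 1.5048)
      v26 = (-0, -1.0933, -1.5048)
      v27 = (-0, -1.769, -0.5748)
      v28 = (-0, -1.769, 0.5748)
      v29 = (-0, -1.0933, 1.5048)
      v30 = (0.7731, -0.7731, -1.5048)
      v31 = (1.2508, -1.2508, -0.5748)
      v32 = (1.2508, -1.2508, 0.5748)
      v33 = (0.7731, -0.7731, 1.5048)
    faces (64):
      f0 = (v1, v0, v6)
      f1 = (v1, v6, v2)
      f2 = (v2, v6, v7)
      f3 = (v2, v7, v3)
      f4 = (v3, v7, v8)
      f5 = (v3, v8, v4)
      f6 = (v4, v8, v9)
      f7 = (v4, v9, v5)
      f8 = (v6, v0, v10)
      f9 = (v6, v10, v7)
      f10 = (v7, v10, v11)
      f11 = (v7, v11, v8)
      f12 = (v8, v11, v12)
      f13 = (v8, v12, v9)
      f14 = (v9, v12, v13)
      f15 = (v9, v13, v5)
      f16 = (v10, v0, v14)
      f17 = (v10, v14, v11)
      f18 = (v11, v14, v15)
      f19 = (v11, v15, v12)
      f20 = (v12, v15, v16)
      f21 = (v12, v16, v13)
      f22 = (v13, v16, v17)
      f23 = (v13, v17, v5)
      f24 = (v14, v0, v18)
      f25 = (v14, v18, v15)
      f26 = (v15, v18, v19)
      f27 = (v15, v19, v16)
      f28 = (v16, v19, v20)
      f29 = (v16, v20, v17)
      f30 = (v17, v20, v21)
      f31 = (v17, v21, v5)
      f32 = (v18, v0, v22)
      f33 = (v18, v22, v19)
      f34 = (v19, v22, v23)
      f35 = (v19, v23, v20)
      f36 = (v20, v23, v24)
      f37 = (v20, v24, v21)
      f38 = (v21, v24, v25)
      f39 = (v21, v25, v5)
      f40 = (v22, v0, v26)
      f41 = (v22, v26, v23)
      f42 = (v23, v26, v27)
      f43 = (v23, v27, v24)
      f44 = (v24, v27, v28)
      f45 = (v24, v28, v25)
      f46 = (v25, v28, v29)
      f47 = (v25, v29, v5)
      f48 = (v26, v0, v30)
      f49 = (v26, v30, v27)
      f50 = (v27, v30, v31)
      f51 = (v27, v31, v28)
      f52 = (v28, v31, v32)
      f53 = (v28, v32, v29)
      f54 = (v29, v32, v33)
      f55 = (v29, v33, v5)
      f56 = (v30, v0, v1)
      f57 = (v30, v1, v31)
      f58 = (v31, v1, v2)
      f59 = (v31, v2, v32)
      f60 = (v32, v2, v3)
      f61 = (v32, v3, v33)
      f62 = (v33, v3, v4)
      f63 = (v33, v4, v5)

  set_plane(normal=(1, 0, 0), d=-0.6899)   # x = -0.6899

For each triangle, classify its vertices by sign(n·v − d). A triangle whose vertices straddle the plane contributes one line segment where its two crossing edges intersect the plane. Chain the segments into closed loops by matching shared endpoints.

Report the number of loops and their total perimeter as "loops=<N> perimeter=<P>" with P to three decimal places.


Straddling triangles (20 of 64):
  (v10,v0,v14) [++-] → (-0.6899, 0.6899, -1.54303)–(-0.6899, 0.80756, -1.5048)  len=0.1237
  (v10,v14,v11) [+-+] → (-0.6899, 0.80756, -1.5048)–(-0.6899, 0.880277, -1.40471)  len=0.1237
  (v11,v14,v15) [+--] → (-0.6899, 0.880277, -1.40471)–(-0.6899, 1.48318, -0.5748)  len=1.0258
  (v11,v15,v12) [+-+] → (-0.6899, 1.48318, -0.5748)–(-0.6899, 1.48318, -0.0592814)  len=0.5155
  (v12,v15,v16) [+--] → (-0.6899, 1.48318, -0.0592814)–(-0.6899, 1.48318, 0.5748)  len=0.6341
  (v12,v16,v13) [+-+] → (-0.6899, 1.48318, 0.5748)–(-0.6899, 1.18017, 0.991843)  len=0.5155
  (v13,v16,v17) [+--] → (-0.6899, 1.18017, 0.991843)–(-0.6899, 0.80756, 1.5048)  len=0.6340
  (v13,v17,v5) [+-+] → (-0.6899, 0.80756, 1.5048)–(-0.6899, 0.6899, 1.54303)  len=0.1237
  (v14,v0,v18) [-+-] → (-0.6899, 0.6899, -1.54303)–(-0.6899, 0, -1.63586)  len=0.6961
  (v17,v21,v5) [--+] → (-0.6899, 0, 1.63586)–(-0.6899, 0.6899, 1.54303)  len=0.6961
  (v18,v0,v22) [-+-] → (-0.6899, 0, -1.63586)–(-0.6899, -0.6899, -1.54303)  len=0.6961
  (v21,v25,v5) [--+] → (-0.6899, -0.6899, 1.54303)–(-0.6899, 0, 1.63586)  len=0.6961
  (v22,v0,v26) [-++] → (-0.6899, -0.6899, -1.54303)–(-0.6899, -0.80756, -1.5048)  len=0.1237
  (v22,v26,v23) [-+-] → (-0.6899, -0.80756, -1.5048)–(-0.6899, -1.18017, -0.991843)  len=0.6340
  (v23,v26,v27) [-++] → (-0.6899, -1.18017, -0.991843)–(-0.6899, -1.48318, -0.5748)  len=0.5155
  (v23,v27,v24) [-+-] → (-0.6899, -1.48318, -0.5748)–(-0.6899, -1.48318, 0.0592814)  len=0.6341
  (v24,v27,v28) [-++] → (-0.6899, -1.48318, 0.0592814)–(-0.6899, -1.48318, 0.5748)  len=0.5155
  (v24,v28,v25) [-+-] → (-0.6899, -1.48318, 0.5748)–(-0.6899, -0.880277, 1.40471)  len=1.0258
  (v25,v28,v29) [-++] → (-0.6899, -0.880277, 1.40471)–(-0.6899, -0.80756, 1.5048)  len=0.1237
  (v25,v29,v5) [-++] → (-0.6899, -0.80756, 1.5048)–(-0.6899, -0.6899, 1.54303)  len=0.1237

Chained into 1 loop(s):
  loop 1: 20 segments, perimeter = 10.1765
Total perimeter = 10.177

loops=1 perimeter=10.177


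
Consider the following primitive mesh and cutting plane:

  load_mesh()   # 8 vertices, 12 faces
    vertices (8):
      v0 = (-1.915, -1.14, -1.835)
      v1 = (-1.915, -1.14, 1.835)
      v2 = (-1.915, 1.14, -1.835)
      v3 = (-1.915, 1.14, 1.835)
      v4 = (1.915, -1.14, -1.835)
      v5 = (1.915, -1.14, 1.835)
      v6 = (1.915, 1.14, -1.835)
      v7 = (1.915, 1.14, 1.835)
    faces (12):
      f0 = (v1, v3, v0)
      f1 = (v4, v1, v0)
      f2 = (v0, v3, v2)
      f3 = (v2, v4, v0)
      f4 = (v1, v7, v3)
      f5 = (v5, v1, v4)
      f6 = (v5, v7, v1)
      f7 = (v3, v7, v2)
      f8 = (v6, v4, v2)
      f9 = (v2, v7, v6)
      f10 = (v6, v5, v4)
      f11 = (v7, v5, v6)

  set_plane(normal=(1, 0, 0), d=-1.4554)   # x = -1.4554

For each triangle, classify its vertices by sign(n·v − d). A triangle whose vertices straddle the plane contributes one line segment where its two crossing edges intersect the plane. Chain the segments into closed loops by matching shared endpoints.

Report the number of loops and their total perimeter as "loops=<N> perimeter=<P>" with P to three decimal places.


loops=1 perimeter=11.900

Straddling triangles (8 of 12):
  (v4,v1,v0) [+--] → (-1.4554, -1.14, 1.3946)–(-1.4554, -1.14, -1.835)  len=3.2296
  (v2,v4,v0) [-+-] → (-1.4554, 0.8664, -1.835)–(-1.4554, -1.14, -1.835)  len=2.0064
  (v1,v7,v3) [-+-] → (-1.4554, -0.8664, 1.835)–(-1.4554, 1.14, 1.835)  len=2.0064
  (v5,v1,v4) [+-+] → (-1.4554, -1.14, 1.835)–(-1.4554, -1.14, 1.3946)  len=0.4404
  (v5,v7,v1) [++-] → (-1.4554, -0.8664, 1.835)–(-1.4554, -1.14, 1.835)  len=0.2736
  (v3,v7,v2) [-+-] → (-1.4554, 1.14, 1.835)–(-1.4554, 1.14, -1.3946)  len=3.2296
  (v6,v4,v2) [++-] → (-1.4554, 0.8664, -1.835)–(-1.4554, 1.14, -1.835)  len=0.2736
  (v2,v7,v6) [-++] → (-1.4554, 1.14, -1.3946)–(-1.4554, 1.14, -1.835)  len=0.4404

Chained into 1 loop(s):
  loop 1: 8 segments, perimeter = 11.9000
Total perimeter = 11.900


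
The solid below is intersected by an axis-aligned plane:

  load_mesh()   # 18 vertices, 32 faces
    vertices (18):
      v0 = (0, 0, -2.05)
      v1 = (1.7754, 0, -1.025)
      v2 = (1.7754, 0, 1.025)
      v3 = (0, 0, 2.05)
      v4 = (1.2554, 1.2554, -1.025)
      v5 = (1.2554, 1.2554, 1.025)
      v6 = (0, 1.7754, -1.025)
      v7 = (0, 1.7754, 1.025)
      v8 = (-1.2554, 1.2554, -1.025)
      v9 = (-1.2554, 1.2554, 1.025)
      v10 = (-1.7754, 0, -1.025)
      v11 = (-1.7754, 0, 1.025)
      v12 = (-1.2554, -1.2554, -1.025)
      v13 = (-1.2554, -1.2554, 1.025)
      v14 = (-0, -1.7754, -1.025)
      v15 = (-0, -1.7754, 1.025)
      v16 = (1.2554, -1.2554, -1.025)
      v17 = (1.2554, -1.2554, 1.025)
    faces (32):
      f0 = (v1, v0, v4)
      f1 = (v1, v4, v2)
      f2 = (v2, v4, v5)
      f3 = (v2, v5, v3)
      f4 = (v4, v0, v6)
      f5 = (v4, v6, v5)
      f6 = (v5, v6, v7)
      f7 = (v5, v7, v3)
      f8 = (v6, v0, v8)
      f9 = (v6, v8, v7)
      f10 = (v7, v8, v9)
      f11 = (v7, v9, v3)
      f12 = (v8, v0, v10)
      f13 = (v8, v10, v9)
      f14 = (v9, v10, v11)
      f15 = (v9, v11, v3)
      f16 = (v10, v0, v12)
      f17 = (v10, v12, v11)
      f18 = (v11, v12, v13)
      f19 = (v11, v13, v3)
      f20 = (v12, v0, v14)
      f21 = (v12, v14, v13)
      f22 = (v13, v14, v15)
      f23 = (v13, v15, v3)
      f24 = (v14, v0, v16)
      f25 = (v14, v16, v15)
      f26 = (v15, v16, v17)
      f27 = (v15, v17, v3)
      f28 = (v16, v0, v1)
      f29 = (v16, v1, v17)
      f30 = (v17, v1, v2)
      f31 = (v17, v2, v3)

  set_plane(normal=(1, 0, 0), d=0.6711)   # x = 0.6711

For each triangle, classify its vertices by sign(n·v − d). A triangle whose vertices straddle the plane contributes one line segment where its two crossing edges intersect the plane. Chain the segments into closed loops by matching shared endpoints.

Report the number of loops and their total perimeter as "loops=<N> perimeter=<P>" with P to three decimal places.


loops=1 perimeter=10.677

Straddling triangles (12 of 32):
  (v1,v0,v4) [+-+] → (0.6711, 0, -1.66255)–(0.6711, 0.6711, -1.50207)  len=0.6900
  (v2,v5,v3) [++-] → (0.6711, 0.6711, 1.50207)–(0.6711, 0, 1.66255)  len=0.6900
  (v4,v0,v6) [+--] → (0.6711, 0.6711, -1.50207)–(0.6711, 1.49742, -1.025)  len=0.9541
  (v4,v6,v5) [+-+] → (0.6711, 1.49742, -1.025)–(0.6711, 1.49742, 0.0708698)  len=1.0959
  (v5,v6,v7) [+--] → (0.6711, 1.49742, 0.0708698)–(0.6711, 1.49742, 1.025)  len=0.9541
  (v5,v7,v3) [+--] → (0.6711, 1.49742, 1.025)–(0.6711, 0.6711, 1.50207)  len=0.9541
  (v14,v0,v16) [--+] → (0.6711, -0.6711, -1.50207)–(0.6711, -1.49742, -1.025)  len=0.9541
  (v14,v16,v15) [-+-] → (0.6711, -1.49742, -1.025)–(0.6711, -1.49742, -0.0708698)  len=0.9541
  (v15,v16,v17) [-++] → (0.6711, -1.49742, -0.0708698)–(0.6711, -1.49742, 1.025)  len=1.0959
  (v15,v17,v3) [-+-] → (0.6711, -1.49742, 1.025)–(0.6711, -0.6711, 1.50207)  len=0.9541
  (v16,v0,v1) [+-+] → (0.6711, -0.6711, -1.50207)–(0.6711, 0, -1.66255)  len=0.6900
  (v17,v2,v3) [++-] → (0.6711, 0, 1.66255)–(0.6711, -0.6711, 1.50207)  len=0.6900

Chained into 1 loop(s):
  loop 1: 12 segments, perimeter = 10.6767
Total perimeter = 10.677


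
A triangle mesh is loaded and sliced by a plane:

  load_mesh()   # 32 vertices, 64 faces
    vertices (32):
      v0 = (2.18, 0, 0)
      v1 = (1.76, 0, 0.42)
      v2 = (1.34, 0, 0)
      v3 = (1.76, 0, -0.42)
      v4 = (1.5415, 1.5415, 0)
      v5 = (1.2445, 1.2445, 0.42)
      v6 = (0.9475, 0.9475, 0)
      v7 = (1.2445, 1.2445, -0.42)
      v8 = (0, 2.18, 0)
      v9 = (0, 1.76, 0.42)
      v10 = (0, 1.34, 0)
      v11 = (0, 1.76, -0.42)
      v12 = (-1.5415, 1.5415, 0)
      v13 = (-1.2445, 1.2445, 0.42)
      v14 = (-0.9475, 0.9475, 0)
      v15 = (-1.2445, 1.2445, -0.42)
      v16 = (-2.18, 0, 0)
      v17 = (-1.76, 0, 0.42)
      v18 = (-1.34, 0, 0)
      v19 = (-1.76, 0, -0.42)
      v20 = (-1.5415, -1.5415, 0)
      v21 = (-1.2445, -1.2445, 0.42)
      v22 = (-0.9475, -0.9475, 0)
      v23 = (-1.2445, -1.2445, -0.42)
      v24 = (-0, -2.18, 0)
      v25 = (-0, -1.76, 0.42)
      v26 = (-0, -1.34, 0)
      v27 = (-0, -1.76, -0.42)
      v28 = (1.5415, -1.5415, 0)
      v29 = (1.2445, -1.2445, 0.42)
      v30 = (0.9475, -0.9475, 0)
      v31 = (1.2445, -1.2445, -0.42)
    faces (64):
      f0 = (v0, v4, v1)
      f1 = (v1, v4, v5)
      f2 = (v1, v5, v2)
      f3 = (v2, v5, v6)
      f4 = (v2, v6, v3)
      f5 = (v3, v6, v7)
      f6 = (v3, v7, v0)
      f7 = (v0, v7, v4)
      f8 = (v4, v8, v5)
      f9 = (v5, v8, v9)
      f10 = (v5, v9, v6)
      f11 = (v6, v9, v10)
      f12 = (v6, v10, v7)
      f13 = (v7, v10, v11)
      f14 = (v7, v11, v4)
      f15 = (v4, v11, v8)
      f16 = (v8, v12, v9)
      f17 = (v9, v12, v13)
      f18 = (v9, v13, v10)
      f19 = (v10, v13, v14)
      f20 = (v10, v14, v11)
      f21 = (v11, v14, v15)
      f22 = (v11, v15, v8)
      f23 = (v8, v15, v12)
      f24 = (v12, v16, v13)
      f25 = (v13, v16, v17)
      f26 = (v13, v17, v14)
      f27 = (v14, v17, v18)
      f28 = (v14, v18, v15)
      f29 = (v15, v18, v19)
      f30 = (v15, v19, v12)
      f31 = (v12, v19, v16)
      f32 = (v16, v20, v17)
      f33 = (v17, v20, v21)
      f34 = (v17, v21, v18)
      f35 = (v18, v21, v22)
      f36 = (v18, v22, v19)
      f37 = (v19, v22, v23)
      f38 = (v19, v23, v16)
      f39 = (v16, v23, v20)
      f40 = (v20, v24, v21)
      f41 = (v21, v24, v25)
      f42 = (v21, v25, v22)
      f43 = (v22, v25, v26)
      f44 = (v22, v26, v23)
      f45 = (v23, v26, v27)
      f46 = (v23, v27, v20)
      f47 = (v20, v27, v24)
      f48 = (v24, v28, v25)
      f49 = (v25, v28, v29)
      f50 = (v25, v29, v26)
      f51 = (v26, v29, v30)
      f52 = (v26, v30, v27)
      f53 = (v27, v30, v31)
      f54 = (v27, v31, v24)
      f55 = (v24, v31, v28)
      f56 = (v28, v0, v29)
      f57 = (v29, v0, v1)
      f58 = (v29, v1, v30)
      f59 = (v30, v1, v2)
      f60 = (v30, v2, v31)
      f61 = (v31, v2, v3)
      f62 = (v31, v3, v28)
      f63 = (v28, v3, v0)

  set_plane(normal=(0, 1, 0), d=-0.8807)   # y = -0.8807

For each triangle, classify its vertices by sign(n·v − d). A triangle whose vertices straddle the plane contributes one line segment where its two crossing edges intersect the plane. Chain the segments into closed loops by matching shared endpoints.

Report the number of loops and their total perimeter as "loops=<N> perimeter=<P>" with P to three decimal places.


Straddling triangles (16 of 64):
  (v16,v20,v17) [+-+] → (-1.81521, -0.8807, 0)–(-1.63517, -0.8807, 0.180043)  len=0.2546
  (v17,v20,v21) [+--] → (-1.63517, -0.8807, 0.180043)–(-1.39519, -0.8807, 0.42)  len=0.3394
  (v17,v21,v18) [+-+] → (-1.39519, -0.8807, 0.42)–(-1.27242, -0.8807, 0.297223)  len=0.1736
  (v18,v21,v22) [+--] → (-1.27242, -0.8807, 0.297223)–(-0.975172, -0.8807, 0)  len=0.4204
  (v18,v22,v19) [+-+] → (-0.975172, -0.8807, 0)–(-1.00478, -0.8807, -0.0296106)  len=0.0419
  (v19,v22,v23) [+--] → (-1.00478, -0.8807, -0.0296106)–(-1.39519, -0.8807, -0.42)  len=0.5521
  (v19,v23,v16) [+-+] → (-1.39519, -0.8807, -0.42)–(-1.51797, -0.8807, -0.297223)  len=0.1736
  (v16,v23,v20) [+--] → (-1.51797, -0.8807, -0.297223)–(-1.81521, -0.8807, 0)  len=0.4203
  (v28,v0,v29) [-+-] → (1.81521, -0.8807, 0)–(1.51797, -0.8807, 0.297223)  len=0.4203
  (v29,v0,v1) [-++] → (1.51797, -0.8807, 0.297223)–(1.39519, -0.8807, 0.42)  len=0.1736
  (v29,v1,v30) [-+-] → (1.39519, -0.8807, 0.42)–(1.00478, -0.8807, 0.0296106)  len=0.5521
  (v30,v1,v2) [-++] → (1.00478, -0.8807, 0.0296106)–(0.975172, -0.8807, 0)  len=0.0419
  (v30,v2,v31) [-+-] → (0.975172, -0.8807, 0)–(1.27242, -0.8807, -0.297223)  len=0.4204
  (v31,v2,v3) [-++] → (1.27242, -0.8807, -0.297223)–(1.39519, -0.8807, -0.42)  len=0.1736
  (v31,v3,v28) [-+-] → (1.39519, -0.8807, -0.42)–(1.63517, -0.8807, -0.180043)  len=0.3394
  (v28,v3,v0) [-++] → (1.63517, -0.8807, -0.180043)–(1.81521, -0.8807, 0)  len=0.2546

Chained into 2 loop(s):
  loop 1: 8 segments, perimeter = 2.3759
  loop 2: 8 segments, perimeter = 2.3759
Total perimeter = 4.752

loops=2 perimeter=4.752


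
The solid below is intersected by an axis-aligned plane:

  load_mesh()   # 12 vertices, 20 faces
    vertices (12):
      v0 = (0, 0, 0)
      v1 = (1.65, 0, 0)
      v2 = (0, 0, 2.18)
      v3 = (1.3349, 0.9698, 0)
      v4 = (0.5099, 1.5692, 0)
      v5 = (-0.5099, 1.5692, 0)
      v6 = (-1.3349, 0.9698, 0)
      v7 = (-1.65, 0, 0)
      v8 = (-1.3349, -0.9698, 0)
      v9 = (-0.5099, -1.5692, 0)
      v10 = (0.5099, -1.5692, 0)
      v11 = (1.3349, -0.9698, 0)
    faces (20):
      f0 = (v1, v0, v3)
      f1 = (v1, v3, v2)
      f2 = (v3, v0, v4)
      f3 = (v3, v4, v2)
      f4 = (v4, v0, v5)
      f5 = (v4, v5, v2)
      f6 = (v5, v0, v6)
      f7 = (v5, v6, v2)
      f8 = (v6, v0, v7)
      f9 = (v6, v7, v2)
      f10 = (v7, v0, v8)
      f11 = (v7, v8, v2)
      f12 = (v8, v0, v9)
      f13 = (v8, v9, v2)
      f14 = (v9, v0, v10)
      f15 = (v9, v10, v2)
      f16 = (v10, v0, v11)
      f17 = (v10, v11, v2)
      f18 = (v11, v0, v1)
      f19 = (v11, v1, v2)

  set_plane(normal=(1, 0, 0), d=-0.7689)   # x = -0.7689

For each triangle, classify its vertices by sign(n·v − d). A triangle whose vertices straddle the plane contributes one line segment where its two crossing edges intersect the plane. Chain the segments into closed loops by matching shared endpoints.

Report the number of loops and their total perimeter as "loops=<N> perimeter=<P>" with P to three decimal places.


Straddling triangles (8 of 20):
  (v5,v0,v6) [++-] → (-0.7689, 0.558603, 0)–(-0.7689, 1.38102, 0)  len=0.8224
  (v5,v6,v2) [+-+] → (-0.7689, 1.38102, 0)–(-0.7689, 0.558603, 0.924324)  len=1.2372
  (v6,v0,v7) [-+-] → (-0.7689, 0.558603, 0)–(-0.7689, 0, 0)  len=0.5586
  (v6,v7,v2) [--+] → (-0.7689, 0, 1.16412)–(-0.7689, 0.558603, 0.924324)  len=0.6079
  (v7,v0,v8) [-+-] → (-0.7689, 0, 0)–(-0.7689, -0.558603, 0)  len=0.5586
  (v7,v8,v2) [--+] → (-0.7689, -0.558603, 0.924324)–(-0.7689, 0, 1.16412)  len=0.6079
  (v8,v0,v9) [-++] → (-0.7689, -0.558603, 0)–(-0.7689, -1.38102, 0)  len=0.8224
  (v8,v9,v2) [-++] → (-0.7689, -1.38102, 0)–(-0.7689, -0.558603, 0.924324)  len=1.2372

Chained into 1 loop(s):
  loop 1: 8 segments, perimeter = 6.4523
Total perimeter = 6.452

loops=1 perimeter=6.452
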